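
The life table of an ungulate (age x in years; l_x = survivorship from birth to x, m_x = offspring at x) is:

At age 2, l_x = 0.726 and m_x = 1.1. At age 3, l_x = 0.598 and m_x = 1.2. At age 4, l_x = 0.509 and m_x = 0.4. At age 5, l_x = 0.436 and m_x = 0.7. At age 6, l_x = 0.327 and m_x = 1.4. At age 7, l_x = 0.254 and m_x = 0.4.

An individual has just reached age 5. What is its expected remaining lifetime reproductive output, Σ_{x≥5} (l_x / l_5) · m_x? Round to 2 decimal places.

1.98

l_5 = 0.436. Conditional survival from age 5 to x is l_x / l_5.
  x=5: (0.436/0.436) × 0.7 = 0.7000
  x=6: (0.327/0.436) × 1.4 = 1.0500
  x=7: (0.254/0.436) × 0.4 = 0.2330
Sum = 0.7000 + 1.0500 + 0.2330 = 1.9830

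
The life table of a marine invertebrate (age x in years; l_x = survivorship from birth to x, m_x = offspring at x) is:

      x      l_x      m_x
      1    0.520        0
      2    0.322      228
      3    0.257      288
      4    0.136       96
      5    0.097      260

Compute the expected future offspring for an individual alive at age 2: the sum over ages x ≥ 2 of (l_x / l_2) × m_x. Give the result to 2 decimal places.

576.73

l_2 = 0.322. Conditional survival from age 2 to x is l_x / l_2.
  x=2: (0.322/0.322) × 228 = 228.0000
  x=3: (0.257/0.322) × 288 = 229.8634
  x=4: (0.136/0.322) × 96 = 40.5466
  x=5: (0.097/0.322) × 260 = 78.3230
Sum = 228.0000 + 229.8634 + 40.5466 + 78.3230 = 576.7329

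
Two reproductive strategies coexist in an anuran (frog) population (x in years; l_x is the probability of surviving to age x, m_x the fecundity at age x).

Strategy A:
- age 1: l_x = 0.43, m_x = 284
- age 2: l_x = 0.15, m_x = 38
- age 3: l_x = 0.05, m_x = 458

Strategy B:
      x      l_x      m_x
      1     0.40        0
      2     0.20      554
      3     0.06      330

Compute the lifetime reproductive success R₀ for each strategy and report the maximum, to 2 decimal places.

Strategy A: R₀ = 0.43×284 + 0.15×38 + 0.05×458 = 150.7200
Strategy B: R₀ = 0.40×0 + 0.20×554 + 0.06×330 = 130.6000
Highest R₀: strategy A with 150.7200.

150.72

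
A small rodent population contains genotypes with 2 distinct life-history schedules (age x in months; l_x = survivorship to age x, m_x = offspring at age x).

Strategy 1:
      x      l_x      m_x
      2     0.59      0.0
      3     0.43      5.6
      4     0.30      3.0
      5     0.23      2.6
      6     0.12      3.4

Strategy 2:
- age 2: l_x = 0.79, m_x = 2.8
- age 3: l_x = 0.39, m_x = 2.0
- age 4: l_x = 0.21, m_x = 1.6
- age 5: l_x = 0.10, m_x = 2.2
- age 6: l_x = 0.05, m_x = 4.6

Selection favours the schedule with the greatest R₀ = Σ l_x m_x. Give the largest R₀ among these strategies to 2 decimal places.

4.31

Strategy 1: R₀ = 0.59×0.0 + 0.43×5.6 + 0.30×3.0 + 0.23×2.6 + 0.12×3.4 = 4.3140
Strategy 2: R₀ = 0.79×2.8 + 0.39×2.0 + 0.21×1.6 + 0.10×2.2 + 0.05×4.6 = 3.7780
Highest R₀: strategy 1 with 4.3140.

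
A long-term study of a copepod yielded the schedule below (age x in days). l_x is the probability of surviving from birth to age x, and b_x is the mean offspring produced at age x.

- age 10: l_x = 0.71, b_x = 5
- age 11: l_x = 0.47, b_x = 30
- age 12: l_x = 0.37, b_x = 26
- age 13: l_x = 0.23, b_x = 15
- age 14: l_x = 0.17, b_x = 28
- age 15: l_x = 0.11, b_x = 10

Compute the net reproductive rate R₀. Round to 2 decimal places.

36.58

R₀ = Σ l_x b_x:
  age 10: 0.71 × 5 = 3.5500
  age 11: 0.47 × 30 = 14.1000
  age 12: 0.37 × 26 = 9.6200
  age 13: 0.23 × 15 = 3.4500
  age 14: 0.17 × 28 = 4.7600
  age 15: 0.11 × 10 = 1.1000
R₀ = 3.5500 + 14.1000 + 9.6200 + 3.4500 + 4.7600 + 1.1000 = 36.5800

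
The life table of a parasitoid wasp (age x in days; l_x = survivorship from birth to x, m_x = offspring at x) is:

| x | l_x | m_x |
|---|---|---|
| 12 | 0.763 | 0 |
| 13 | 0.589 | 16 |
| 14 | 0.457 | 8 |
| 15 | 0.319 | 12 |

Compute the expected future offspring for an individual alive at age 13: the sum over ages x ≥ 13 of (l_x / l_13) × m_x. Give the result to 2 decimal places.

28.71

l_13 = 0.589. Conditional survival from age 13 to x is l_x / l_13.
  x=13: (0.589/0.589) × 16 = 16.0000
  x=14: (0.457/0.589) × 8 = 6.2071
  x=15: (0.319/0.589) × 12 = 6.4992
Sum = 16.0000 + 6.2071 + 6.4992 = 28.7063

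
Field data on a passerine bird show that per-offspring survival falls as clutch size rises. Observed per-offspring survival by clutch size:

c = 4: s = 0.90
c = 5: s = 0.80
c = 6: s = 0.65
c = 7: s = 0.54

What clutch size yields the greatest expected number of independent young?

Expected independent young = c × s(c):
  c=4: 4 × 0.90 = 3.600
  c=5: 5 × 0.80 = 4.000
  c=6: 6 × 0.65 = 3.900
  c=7: 7 × 0.54 = 3.780
Maximum at c = 5 (4.000 independent young).

5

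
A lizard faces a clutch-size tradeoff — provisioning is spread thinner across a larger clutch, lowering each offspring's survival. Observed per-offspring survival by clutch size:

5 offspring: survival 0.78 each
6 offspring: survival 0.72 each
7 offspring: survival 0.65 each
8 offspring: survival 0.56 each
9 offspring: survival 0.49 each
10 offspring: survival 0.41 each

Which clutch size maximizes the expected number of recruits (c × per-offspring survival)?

7

Expected recruits = c × s(c):
  c=5: 5 × 0.78 = 3.900
  c=6: 6 × 0.72 = 4.320
  c=7: 7 × 0.65 = 4.550
  c=8: 8 × 0.56 = 4.480
  c=9: 9 × 0.49 = 4.410
  c=10: 10 × 0.41 = 4.100
Maximum at c = 7 (4.550 recruits).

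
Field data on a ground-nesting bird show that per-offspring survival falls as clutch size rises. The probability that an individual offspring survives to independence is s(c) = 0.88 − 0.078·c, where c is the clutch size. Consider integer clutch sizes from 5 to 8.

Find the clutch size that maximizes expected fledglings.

Expected fledglings = c × s(c):
  c=5: 5 × 0.490 = 2.450
  c=6: 6 × 0.412 = 2.472
  c=7: 7 × 0.334 = 2.338
  c=8: 8 × 0.256 = 2.048
Maximum at c = 6 (2.472 fledglings).

6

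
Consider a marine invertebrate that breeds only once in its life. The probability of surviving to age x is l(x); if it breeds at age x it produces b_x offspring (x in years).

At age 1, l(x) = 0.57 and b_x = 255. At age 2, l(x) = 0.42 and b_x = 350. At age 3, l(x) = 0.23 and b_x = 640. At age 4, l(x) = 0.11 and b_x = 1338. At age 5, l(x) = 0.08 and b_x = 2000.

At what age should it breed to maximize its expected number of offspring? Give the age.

Expected offspring if breeding at age x = l(x) × b_x:
  age 1: 0.57 × 255 = 145.350
  age 2: 0.42 × 350 = 147.000
  age 3: 0.23 × 640 = 147.200
  age 4: 0.11 × 1338 = 147.180
  age 5: 0.08 × 2000 = 160.000
Maximum at age 5 (160.000).

5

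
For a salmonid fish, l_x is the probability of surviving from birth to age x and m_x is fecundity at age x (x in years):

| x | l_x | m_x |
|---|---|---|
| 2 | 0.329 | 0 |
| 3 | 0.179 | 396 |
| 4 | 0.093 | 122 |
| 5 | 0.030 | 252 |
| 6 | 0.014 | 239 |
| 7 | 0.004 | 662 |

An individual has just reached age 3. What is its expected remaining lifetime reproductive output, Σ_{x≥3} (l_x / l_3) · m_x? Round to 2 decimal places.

l_3 = 0.179. Conditional survival from age 3 to x is l_x / l_3.
  x=3: (0.179/0.179) × 396 = 396.0000
  x=4: (0.093/0.179) × 122 = 63.3855
  x=5: (0.030/0.179) × 252 = 42.2346
  x=6: (0.014/0.179) × 239 = 18.6927
  x=7: (0.004/0.179) × 662 = 14.7933
Sum = 396.0000 + 63.3855 + 42.2346 + 18.6927 + 14.7933 = 535.1061

535.11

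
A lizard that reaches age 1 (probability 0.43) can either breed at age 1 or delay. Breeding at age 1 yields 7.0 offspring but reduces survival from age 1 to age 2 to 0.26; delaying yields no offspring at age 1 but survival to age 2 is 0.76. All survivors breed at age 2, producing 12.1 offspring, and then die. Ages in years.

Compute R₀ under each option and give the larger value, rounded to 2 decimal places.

4.36

breed at age 1: R₀ = 0.43 × (7.0 + 0.26 × 12.1) = 0.43 × 10.1460 = 4.3628
delay to age 2: R₀ = 0.43 × (0.76 × 12.1) = 0.43 × 9.1960 = 3.9543
Higher: breed at age 1 (4.3628).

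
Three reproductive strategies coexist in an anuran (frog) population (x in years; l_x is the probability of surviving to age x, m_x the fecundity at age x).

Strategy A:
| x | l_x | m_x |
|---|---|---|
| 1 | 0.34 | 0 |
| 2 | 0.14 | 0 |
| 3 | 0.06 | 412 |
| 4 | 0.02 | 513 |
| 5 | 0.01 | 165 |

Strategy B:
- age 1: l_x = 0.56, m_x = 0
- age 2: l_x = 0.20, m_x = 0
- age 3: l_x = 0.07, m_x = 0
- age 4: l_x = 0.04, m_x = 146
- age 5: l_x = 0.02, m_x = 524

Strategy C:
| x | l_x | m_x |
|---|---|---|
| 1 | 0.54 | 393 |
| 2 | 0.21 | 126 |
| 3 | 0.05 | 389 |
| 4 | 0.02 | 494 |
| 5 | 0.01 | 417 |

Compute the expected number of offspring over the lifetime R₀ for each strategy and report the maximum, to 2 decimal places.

272.18

Strategy A: R₀ = 0.34×0 + 0.14×0 + 0.06×412 + 0.02×513 + 0.01×165 = 36.6300
Strategy B: R₀ = 0.56×0 + 0.20×0 + 0.07×0 + 0.04×146 + 0.02×524 = 16.3200
Strategy C: R₀ = 0.54×393 + 0.21×126 + 0.05×389 + 0.02×494 + 0.01×417 = 272.1800
Highest R₀: strategy C with 272.1800.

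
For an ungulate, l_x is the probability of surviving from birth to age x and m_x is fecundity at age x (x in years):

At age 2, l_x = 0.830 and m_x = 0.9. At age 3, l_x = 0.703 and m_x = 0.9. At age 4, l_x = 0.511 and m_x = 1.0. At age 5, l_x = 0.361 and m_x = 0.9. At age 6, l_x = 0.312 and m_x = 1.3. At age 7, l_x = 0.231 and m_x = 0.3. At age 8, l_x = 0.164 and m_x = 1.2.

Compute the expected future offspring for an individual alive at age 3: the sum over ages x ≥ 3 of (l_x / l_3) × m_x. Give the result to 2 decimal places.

l_3 = 0.703. Conditional survival from age 3 to x is l_x / l_3.
  x=3: (0.703/0.703) × 0.9 = 0.9000
  x=4: (0.511/0.703) × 1.0 = 0.7269
  x=5: (0.361/0.703) × 0.9 = 0.4622
  x=6: (0.312/0.703) × 1.3 = 0.5770
  x=7: (0.231/0.703) × 0.3 = 0.0986
  x=8: (0.164/0.703) × 1.2 = 0.2799
Sum = 0.9000 + 0.7269 + 0.4622 + 0.5770 + 0.0986 + 0.2799 = 3.0445

3.04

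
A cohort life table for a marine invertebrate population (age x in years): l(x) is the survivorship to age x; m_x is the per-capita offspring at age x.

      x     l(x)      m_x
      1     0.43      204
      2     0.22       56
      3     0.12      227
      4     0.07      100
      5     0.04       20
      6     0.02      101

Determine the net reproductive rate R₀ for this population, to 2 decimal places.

137.10

R₀ = Σ l(x) m_x:
  age 1: 0.43 × 204 = 87.7200
  age 2: 0.22 × 56 = 12.3200
  age 3: 0.12 × 227 = 27.2400
  age 4: 0.07 × 100 = 7.0000
  age 5: 0.04 × 20 = 0.8000
  age 6: 0.02 × 101 = 2.0200
R₀ = 87.7200 + 12.3200 + 27.2400 + 7.0000 + 0.8000 + 2.0200 = 137.1000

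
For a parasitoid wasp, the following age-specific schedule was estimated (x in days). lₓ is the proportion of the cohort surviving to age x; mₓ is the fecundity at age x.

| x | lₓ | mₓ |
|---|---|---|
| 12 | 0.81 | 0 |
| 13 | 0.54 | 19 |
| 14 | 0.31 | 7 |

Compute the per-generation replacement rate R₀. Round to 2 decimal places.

12.43

R₀ = Σ lₓ mₓ:
  age 12: 0.81 × 0 = 0.0000
  age 13: 0.54 × 19 = 10.2600
  age 14: 0.31 × 7 = 2.1700
R₀ = 0.0000 + 10.2600 + 2.1700 = 12.4300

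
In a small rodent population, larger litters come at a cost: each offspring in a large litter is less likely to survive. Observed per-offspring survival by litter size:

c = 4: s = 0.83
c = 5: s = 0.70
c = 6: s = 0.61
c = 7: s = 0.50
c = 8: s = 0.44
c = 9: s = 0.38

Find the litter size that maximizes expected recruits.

Expected recruits = c × s(c):
  c=4: 4 × 0.83 = 3.320
  c=5: 5 × 0.70 = 3.500
  c=6: 6 × 0.61 = 3.660
  c=7: 7 × 0.50 = 3.500
  c=8: 8 × 0.44 = 3.520
  c=9: 9 × 0.38 = 3.420
Maximum at c = 6 (3.660 recruits).

6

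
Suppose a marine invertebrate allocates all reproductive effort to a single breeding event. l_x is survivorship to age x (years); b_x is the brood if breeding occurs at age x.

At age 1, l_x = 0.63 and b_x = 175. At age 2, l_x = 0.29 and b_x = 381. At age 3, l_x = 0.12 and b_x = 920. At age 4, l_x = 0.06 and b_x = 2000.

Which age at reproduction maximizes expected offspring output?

4

Expected offspring if breeding at age x = l_x × b_x:
  age 1: 0.63 × 175 = 110.250
  age 2: 0.29 × 381 = 110.490
  age 3: 0.12 × 920 = 110.400
  age 4: 0.06 × 2000 = 120.000
Maximum at age 4 (120.000).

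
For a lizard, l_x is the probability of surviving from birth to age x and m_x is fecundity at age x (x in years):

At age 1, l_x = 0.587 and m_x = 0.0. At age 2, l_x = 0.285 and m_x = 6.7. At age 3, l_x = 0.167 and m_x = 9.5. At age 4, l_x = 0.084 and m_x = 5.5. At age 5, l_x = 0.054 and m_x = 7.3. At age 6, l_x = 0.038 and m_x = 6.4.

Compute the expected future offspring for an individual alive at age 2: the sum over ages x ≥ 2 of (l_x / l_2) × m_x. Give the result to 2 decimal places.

16.12

l_2 = 0.285. Conditional survival from age 2 to x is l_x / l_2.
  x=2: (0.285/0.285) × 6.7 = 6.7000
  x=3: (0.167/0.285) × 9.5 = 5.5667
  x=4: (0.084/0.285) × 5.5 = 1.6211
  x=5: (0.054/0.285) × 7.3 = 1.3832
  x=6: (0.038/0.285) × 6.4 = 0.8533
Sum = 6.7000 + 5.5667 + 1.6211 + 1.3832 + 0.8533 = 16.1242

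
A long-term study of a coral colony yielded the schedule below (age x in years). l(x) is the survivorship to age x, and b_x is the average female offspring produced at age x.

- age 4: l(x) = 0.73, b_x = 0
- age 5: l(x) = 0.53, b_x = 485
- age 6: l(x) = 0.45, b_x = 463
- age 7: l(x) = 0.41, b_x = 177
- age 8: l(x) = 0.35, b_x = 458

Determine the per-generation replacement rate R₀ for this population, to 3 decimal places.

R₀ = Σ l(x) b_x:
  age 4: 0.73 × 0 = 0.0000
  age 5: 0.53 × 485 = 257.0500
  age 6: 0.45 × 463 = 208.3500
  age 7: 0.41 × 177 = 72.5700
  age 8: 0.35 × 458 = 160.3000
R₀ = 0.0000 + 257.0500 + 208.3500 + 72.5700 + 160.3000 = 698.2700

698.270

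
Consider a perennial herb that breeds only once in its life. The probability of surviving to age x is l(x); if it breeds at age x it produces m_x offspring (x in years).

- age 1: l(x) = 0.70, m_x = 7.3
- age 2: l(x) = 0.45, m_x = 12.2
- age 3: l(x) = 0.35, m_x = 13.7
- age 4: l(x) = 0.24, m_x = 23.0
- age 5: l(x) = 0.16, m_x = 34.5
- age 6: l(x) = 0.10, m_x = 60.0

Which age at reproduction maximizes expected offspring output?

Expected offspring if breeding at age x = l(x) × m_x:
  age 1: 0.70 × 7.3 = 5.110
  age 2: 0.45 × 12.2 = 5.490
  age 3: 0.35 × 13.7 = 4.795
  age 4: 0.24 × 23.0 = 5.520
  age 5: 0.16 × 34.5 = 5.520
  age 6: 0.10 × 60.0 = 6.000
Maximum at age 6 (6.000).

6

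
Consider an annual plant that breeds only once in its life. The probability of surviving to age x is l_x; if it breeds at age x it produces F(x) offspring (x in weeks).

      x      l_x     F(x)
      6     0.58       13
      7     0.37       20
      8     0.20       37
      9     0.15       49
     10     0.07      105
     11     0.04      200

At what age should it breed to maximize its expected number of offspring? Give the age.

Expected offspring if breeding at age x = l_x × F(x):
  age 6: 0.58 × 13 = 7.540
  age 7: 0.37 × 20 = 7.400
  age 8: 0.20 × 37 = 7.400
  age 9: 0.15 × 49 = 7.350
  age 10: 0.07 × 105 = 7.350
  age 11: 0.04 × 200 = 8.000
Maximum at age 11 (8.000).

11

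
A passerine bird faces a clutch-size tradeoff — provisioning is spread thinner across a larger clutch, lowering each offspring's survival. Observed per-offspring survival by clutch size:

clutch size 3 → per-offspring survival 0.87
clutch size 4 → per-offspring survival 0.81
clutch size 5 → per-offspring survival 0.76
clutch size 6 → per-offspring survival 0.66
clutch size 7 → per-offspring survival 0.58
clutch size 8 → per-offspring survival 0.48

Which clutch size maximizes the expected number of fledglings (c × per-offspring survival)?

Expected fledglings = c × s(c):
  c=3: 3 × 0.87 = 2.610
  c=4: 4 × 0.81 = 3.240
  c=5: 5 × 0.76 = 3.800
  c=6: 6 × 0.66 = 3.960
  c=7: 7 × 0.58 = 4.060
  c=8: 8 × 0.48 = 3.840
Maximum at c = 7 (4.060 fledglings).

7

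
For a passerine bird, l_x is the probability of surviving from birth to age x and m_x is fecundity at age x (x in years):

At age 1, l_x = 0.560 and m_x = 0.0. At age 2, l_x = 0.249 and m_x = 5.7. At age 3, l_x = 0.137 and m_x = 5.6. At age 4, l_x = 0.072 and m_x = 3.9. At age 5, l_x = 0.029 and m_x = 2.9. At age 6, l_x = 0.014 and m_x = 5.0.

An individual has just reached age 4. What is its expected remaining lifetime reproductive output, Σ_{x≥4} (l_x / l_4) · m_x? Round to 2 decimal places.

6.04

l_4 = 0.072. Conditional survival from age 4 to x is l_x / l_4.
  x=4: (0.072/0.072) × 3.9 = 3.9000
  x=5: (0.029/0.072) × 2.9 = 1.1681
  x=6: (0.014/0.072) × 5.0 = 0.9722
Sum = 3.9000 + 1.1681 + 0.9722 = 6.0403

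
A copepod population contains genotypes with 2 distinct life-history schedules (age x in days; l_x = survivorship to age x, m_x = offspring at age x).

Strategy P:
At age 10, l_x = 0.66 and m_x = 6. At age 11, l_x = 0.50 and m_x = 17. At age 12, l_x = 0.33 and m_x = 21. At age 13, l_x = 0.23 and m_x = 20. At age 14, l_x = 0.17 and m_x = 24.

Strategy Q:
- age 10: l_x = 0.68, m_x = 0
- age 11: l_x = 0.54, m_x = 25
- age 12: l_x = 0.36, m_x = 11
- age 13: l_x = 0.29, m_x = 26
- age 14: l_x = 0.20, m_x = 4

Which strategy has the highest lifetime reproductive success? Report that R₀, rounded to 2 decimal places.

28.07

Strategy P: R₀ = 0.66×6 + 0.50×17 + 0.33×21 + 0.23×20 + 0.17×24 = 28.0700
Strategy Q: R₀ = 0.68×0 + 0.54×25 + 0.36×11 + 0.29×26 + 0.20×4 = 25.8000
Highest R₀: strategy P with 28.0700.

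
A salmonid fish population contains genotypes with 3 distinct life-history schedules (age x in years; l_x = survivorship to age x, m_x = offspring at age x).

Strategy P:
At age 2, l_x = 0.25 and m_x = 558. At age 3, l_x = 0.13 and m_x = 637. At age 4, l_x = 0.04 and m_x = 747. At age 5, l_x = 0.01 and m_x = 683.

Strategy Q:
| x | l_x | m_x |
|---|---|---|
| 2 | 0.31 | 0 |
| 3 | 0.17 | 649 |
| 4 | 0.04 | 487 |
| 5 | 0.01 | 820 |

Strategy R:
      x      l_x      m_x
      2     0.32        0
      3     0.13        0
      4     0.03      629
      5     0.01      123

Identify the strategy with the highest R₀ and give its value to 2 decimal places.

259.02

Strategy P: R₀ = 0.25×558 + 0.13×637 + 0.04×747 + 0.01×683 = 259.0200
Strategy Q: R₀ = 0.31×0 + 0.17×649 + 0.04×487 + 0.01×820 = 138.0100
Strategy R: R₀ = 0.32×0 + 0.13×0 + 0.03×629 + 0.01×123 = 20.1000
Highest R₀: strategy P with 259.0200.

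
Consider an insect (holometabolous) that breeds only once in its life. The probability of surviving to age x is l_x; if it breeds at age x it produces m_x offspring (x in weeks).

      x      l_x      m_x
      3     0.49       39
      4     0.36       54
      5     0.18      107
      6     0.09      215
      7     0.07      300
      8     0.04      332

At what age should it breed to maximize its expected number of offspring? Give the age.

Expected offspring if breeding at age x = l_x × m_x:
  age 3: 0.49 × 39 = 19.110
  age 4: 0.36 × 54 = 19.440
  age 5: 0.18 × 107 = 19.260
  age 6: 0.09 × 215 = 19.350
  age 7: 0.07 × 300 = 21.000
  age 8: 0.04 × 332 = 13.280
Maximum at age 7 (21.000).

7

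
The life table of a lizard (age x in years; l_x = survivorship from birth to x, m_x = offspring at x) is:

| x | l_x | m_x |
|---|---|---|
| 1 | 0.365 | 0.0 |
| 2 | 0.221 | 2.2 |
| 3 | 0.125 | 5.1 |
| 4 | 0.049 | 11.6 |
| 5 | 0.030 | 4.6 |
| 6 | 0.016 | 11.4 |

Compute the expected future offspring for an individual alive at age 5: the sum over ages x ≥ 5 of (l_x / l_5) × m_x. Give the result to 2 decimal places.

10.68

l_5 = 0.030. Conditional survival from age 5 to x is l_x / l_5.
  x=5: (0.030/0.030) × 4.6 = 4.6000
  x=6: (0.016/0.030) × 11.4 = 6.0800
Sum = 4.6000 + 6.0800 = 10.6800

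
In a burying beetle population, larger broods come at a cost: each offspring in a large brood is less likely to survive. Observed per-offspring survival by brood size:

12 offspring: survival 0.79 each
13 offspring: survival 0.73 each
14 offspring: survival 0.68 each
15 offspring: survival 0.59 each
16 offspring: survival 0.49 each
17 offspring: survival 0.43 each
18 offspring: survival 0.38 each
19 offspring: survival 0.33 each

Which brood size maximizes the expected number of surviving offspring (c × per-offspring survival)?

Expected surviving offspring = c × s(c):
  c=12: 12 × 0.79 = 9.480
  c=13: 13 × 0.73 = 9.490
  c=14: 14 × 0.68 = 9.520
  c=15: 15 × 0.59 = 8.850
  c=16: 16 × 0.49 = 7.840
  c=17: 17 × 0.43 = 7.310
  c=18: 18 × 0.38 = 6.840
  c=19: 19 × 0.33 = 6.270
Maximum at c = 14 (9.520 surviving offspring).

14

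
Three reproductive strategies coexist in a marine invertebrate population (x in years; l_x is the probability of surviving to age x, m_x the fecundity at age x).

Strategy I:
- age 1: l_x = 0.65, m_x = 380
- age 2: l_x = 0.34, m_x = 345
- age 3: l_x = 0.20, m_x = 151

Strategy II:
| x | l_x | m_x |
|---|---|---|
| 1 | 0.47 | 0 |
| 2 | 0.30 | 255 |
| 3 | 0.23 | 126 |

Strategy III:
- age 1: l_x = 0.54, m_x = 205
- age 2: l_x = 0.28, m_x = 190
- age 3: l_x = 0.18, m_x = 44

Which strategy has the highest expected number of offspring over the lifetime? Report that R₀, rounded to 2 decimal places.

394.50

Strategy I: R₀ = 0.65×380 + 0.34×345 + 0.20×151 = 394.5000
Strategy II: R₀ = 0.47×0 + 0.30×255 + 0.23×126 = 105.4800
Strategy III: R₀ = 0.54×205 + 0.28×190 + 0.18×44 = 171.8200
Highest R₀: strategy I with 394.5000.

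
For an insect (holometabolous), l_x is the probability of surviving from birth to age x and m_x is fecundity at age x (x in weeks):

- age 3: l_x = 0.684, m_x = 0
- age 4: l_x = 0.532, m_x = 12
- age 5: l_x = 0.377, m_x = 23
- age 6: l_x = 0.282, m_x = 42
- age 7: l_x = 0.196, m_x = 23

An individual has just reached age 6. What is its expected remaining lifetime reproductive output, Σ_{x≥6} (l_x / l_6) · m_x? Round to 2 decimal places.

57.99

l_6 = 0.282. Conditional survival from age 6 to x is l_x / l_6.
  x=6: (0.282/0.282) × 42 = 42.0000
  x=7: (0.196/0.282) × 23 = 15.9858
Sum = 42.0000 + 15.9858 = 57.9858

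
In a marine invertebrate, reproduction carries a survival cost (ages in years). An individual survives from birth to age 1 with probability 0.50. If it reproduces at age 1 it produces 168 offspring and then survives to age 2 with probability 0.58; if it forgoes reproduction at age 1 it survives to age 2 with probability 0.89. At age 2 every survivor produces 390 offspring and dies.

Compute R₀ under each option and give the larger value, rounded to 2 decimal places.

197.10

breed at age 1: R₀ = 0.50 × (168 + 0.58 × 390) = 0.50 × 394.2000 = 197.1000
delay to age 2: R₀ = 0.50 × (0.89 × 390) = 0.50 × 347.1000 = 173.5500
Higher: breed at age 1 (197.1000).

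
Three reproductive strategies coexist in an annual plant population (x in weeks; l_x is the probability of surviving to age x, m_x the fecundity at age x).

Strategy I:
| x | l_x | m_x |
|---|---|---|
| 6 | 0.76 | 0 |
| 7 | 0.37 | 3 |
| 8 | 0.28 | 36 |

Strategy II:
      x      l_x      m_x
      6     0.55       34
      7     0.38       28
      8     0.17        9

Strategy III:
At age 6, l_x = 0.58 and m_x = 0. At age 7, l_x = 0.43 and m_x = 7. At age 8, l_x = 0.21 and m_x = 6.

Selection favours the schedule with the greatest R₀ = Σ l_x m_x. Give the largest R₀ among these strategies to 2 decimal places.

Strategy I: R₀ = 0.76×0 + 0.37×3 + 0.28×36 = 11.1900
Strategy II: R₀ = 0.55×34 + 0.38×28 + 0.17×9 = 30.8700
Strategy III: R₀ = 0.58×0 + 0.43×7 + 0.21×6 = 4.2700
Highest R₀: strategy II with 30.8700.

30.87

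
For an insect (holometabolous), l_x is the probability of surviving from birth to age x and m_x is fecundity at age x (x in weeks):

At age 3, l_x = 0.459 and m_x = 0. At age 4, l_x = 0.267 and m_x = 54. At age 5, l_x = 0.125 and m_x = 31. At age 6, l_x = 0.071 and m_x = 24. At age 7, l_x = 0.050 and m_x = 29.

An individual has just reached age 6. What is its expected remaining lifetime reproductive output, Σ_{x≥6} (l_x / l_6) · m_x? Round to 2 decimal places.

44.42

l_6 = 0.071. Conditional survival from age 6 to x is l_x / l_6.
  x=6: (0.071/0.071) × 24 = 24.0000
  x=7: (0.050/0.071) × 29 = 20.4225
Sum = 24.0000 + 20.4225 = 44.4225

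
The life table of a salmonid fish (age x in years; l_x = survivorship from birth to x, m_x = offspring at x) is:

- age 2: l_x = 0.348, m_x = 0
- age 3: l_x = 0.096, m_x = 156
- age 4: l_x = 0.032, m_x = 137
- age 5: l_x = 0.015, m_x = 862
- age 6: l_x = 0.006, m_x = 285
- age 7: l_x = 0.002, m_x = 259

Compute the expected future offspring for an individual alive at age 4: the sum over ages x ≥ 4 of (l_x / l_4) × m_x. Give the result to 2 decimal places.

l_4 = 0.032. Conditional survival from age 4 to x is l_x / l_4.
  x=4: (0.032/0.032) × 137 = 137.0000
  x=5: (0.015/0.032) × 862 = 404.0625
  x=6: (0.006/0.032) × 285 = 53.4375
  x=7: (0.002/0.032) × 259 = 16.1875
Sum = 137.0000 + 404.0625 + 53.4375 + 16.1875 = 610.6875

610.69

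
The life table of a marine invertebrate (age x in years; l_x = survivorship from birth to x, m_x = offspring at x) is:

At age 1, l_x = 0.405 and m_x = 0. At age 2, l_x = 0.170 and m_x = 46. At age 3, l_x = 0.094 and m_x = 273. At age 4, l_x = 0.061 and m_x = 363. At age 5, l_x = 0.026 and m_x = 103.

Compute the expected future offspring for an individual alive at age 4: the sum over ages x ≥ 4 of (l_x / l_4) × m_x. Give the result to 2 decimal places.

406.90

l_4 = 0.061. Conditional survival from age 4 to x is l_x / l_4.
  x=4: (0.061/0.061) × 363 = 363.0000
  x=5: (0.026/0.061) × 103 = 43.9016
Sum = 363.0000 + 43.9016 = 406.9016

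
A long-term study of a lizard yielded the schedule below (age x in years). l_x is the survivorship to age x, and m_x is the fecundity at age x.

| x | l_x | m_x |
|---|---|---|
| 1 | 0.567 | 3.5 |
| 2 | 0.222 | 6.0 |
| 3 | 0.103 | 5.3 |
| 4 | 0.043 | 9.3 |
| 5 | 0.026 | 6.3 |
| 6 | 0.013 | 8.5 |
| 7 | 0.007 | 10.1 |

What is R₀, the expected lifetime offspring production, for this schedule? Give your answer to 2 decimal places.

R₀ = Σ l_x m_x:
  age 1: 0.567 × 3.5 = 1.9845
  age 2: 0.222 × 6.0 = 1.3320
  age 3: 0.103 × 5.3 = 0.5459
  age 4: 0.043 × 9.3 = 0.3999
  age 5: 0.026 × 6.3 = 0.1638
  age 6: 0.013 × 8.5 = 0.1105
  age 7: 0.007 × 10.1 = 0.0707
R₀ = 1.9845 + 1.3320 + 0.5459 + 0.3999 + 0.1638 + 0.1105 + 0.0707 = 4.6073

4.61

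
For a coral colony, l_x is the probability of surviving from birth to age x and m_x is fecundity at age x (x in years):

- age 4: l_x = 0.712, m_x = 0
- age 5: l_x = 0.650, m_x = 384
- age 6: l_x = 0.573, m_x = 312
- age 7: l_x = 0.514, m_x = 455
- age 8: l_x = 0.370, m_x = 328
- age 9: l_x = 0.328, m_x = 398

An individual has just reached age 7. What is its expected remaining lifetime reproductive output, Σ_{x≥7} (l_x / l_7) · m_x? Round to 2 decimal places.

l_7 = 0.514. Conditional survival from age 7 to x is l_x / l_7.
  x=7: (0.514/0.514) × 455 = 455.0000
  x=8: (0.370/0.514) × 328 = 236.1089
  x=9: (0.328/0.514) × 398 = 253.9767
Sum = 455.0000 + 236.1089 + 253.9767 = 945.0856

945.09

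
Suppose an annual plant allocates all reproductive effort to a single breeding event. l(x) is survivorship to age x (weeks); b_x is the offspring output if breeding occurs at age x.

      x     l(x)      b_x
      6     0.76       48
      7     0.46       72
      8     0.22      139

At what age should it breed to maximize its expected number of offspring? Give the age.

6

Expected offspring if breeding at age x = l(x) × b_x:
  age 6: 0.76 × 48 = 36.480
  age 7: 0.46 × 72 = 33.120
  age 8: 0.22 × 139 = 30.580
Maximum at age 6 (36.480).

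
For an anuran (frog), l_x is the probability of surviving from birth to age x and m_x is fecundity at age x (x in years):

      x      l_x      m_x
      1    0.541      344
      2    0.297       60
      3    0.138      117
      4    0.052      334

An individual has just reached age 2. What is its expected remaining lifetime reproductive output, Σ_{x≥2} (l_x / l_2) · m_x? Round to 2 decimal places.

l_2 = 0.297. Conditional survival from age 2 to x is l_x / l_2.
  x=2: (0.297/0.297) × 60 = 60.0000
  x=3: (0.138/0.297) × 117 = 54.3636
  x=4: (0.052/0.297) × 334 = 58.4781
Sum = 60.0000 + 54.3636 + 58.4781 = 172.8418

172.84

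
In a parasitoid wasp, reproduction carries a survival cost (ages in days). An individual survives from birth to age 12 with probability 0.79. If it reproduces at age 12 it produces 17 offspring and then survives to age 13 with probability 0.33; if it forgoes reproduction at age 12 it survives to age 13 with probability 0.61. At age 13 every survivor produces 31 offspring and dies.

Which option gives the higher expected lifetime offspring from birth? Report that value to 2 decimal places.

breed at age 12: R₀ = 0.79 × (17 + 0.33 × 31) = 0.79 × 27.2300 = 21.5117
delay to age 13: R₀ = 0.79 × (0.61 × 31) = 0.79 × 18.9100 = 14.9389
Higher: breed at age 12 (21.5117).

21.51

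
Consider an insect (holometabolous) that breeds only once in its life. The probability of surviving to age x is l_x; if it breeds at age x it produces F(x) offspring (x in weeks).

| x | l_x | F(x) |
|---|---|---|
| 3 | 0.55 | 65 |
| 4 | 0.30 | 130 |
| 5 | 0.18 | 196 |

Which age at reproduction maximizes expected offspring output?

4

Expected offspring if breeding at age x = l_x × F(x):
  age 3: 0.55 × 65 = 35.750
  age 4: 0.30 × 130 = 39.000
  age 5: 0.18 × 196 = 35.280
Maximum at age 4 (39.000).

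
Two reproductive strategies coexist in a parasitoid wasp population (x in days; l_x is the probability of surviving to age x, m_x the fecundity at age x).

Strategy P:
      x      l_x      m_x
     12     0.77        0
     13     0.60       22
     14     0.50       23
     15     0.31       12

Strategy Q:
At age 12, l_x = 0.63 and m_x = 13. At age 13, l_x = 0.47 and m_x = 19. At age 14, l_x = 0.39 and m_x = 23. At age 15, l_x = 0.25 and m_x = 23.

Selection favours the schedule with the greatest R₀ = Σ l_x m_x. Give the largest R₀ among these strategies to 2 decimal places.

Strategy P: R₀ = 0.77×0 + 0.60×22 + 0.50×23 + 0.31×12 = 28.4200
Strategy Q: R₀ = 0.63×13 + 0.47×19 + 0.39×23 + 0.25×23 = 31.8400
Highest R₀: strategy Q with 31.8400.

31.84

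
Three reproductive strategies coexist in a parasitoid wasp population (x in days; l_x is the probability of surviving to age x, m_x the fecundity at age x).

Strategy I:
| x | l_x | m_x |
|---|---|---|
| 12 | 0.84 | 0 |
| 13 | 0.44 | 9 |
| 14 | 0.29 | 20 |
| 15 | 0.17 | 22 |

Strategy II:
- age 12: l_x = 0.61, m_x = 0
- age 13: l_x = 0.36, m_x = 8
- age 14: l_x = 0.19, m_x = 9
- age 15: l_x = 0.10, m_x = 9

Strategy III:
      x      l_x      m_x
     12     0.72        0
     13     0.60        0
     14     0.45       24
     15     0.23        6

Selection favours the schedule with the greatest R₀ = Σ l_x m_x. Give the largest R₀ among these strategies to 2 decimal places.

Strategy I: R₀ = 0.84×0 + 0.44×9 + 0.29×20 + 0.17×22 = 13.5000
Strategy II: R₀ = 0.61×0 + 0.36×8 + 0.19×9 + 0.10×9 = 5.4900
Strategy III: R₀ = 0.72×0 + 0.60×0 + 0.45×24 + 0.23×6 = 12.1800
Highest R₀: strategy I with 13.5000.

13.50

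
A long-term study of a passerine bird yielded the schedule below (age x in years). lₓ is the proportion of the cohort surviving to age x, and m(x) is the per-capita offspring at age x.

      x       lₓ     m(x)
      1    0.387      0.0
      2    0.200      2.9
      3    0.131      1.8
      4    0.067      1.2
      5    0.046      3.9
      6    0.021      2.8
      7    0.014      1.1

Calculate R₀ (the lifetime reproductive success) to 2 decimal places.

R₀ = Σ lₓ m(x):
  age 1: 0.387 × 0.0 = 0.0000
  age 2: 0.200 × 2.9 = 0.5800
  age 3: 0.131 × 1.8 = 0.2358
  age 4: 0.067 × 1.2 = 0.0804
  age 5: 0.046 × 3.9 = 0.1794
  age 6: 0.021 × 2.8 = 0.0588
  age 7: 0.014 × 1.1 = 0.0154
R₀ = 0.0000 + 0.5800 + 0.2358 + 0.0804 + 0.1794 + 0.0588 + 0.0154 = 1.1498

1.15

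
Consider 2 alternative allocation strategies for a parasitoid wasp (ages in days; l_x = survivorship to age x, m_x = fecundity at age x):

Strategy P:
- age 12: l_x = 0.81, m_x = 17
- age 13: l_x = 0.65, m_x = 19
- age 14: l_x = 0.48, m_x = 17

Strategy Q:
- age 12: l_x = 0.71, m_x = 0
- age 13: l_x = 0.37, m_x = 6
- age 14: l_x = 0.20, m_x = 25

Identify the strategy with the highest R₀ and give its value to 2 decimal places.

34.28

Strategy P: R₀ = 0.81×17 + 0.65×19 + 0.48×17 = 34.2800
Strategy Q: R₀ = 0.71×0 + 0.37×6 + 0.20×25 = 7.2200
Highest R₀: strategy P with 34.2800.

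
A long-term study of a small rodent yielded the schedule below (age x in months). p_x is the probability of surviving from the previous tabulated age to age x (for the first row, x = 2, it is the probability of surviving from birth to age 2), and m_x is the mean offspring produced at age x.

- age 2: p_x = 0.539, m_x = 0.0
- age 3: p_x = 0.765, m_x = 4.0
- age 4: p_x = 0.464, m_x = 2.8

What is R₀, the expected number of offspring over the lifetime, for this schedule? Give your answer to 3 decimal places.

Survivorship from birth: l_x = p_2·p_3·…·p_x.
  l_2 = 0.53900
  l_3 = 0.41234
  l_4 = 0.19132
R₀ = Σ l_x m_x:
  age 2: 0.53900 × 0.0 = 0.0000
  age 3: 0.41234 × 4.0 = 1.6494
  age 4: 0.19132 × 2.8 = 0.5357
R₀ = 0.0000 + 1.6494 + 0.5357 = 2.1851

2.185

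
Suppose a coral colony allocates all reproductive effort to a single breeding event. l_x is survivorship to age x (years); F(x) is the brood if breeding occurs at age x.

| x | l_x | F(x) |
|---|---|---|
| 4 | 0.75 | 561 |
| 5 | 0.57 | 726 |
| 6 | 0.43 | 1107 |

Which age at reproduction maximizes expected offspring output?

6

Expected offspring if breeding at age x = l_x × F(x):
  age 4: 0.75 × 561 = 420.750
  age 5: 0.57 × 726 = 413.820
  age 6: 0.43 × 1107 = 476.010
Maximum at age 6 (476.010).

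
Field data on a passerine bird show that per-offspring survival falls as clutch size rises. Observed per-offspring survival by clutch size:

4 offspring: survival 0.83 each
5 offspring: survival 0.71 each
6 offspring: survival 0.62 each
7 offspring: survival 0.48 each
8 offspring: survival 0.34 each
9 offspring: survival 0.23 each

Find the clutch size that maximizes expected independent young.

Expected independent young = c × s(c):
  c=4: 4 × 0.83 = 3.320
  c=5: 5 × 0.71 = 3.550
  c=6: 6 × 0.62 = 3.720
  c=7: 7 × 0.48 = 3.360
  c=8: 8 × 0.34 = 2.720
  c=9: 9 × 0.23 = 2.070
Maximum at c = 6 (3.720 independent young).

6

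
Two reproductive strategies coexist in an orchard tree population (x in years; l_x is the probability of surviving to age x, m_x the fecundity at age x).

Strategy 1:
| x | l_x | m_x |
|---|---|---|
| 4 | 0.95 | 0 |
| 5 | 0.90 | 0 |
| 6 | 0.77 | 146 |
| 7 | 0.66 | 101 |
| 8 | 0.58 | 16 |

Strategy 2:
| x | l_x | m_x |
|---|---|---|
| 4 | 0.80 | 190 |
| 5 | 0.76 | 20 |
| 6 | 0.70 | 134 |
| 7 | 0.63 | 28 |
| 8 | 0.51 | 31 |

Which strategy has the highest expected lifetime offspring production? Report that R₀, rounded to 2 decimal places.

Strategy 1: R₀ = 0.95×0 + 0.90×0 + 0.77×146 + 0.66×101 + 0.58×16 = 188.3600
Strategy 2: R₀ = 0.80×190 + 0.76×20 + 0.70×134 + 0.63×28 + 0.51×31 = 294.4500
Highest R₀: strategy 2 with 294.4500.

294.45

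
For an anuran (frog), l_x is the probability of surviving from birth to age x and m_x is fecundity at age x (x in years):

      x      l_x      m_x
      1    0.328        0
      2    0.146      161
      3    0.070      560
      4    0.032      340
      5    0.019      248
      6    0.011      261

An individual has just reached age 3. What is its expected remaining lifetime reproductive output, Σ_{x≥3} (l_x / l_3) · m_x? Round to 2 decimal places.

823.76

l_3 = 0.070. Conditional survival from age 3 to x is l_x / l_3.
  x=3: (0.070/0.070) × 560 = 560.0000
  x=4: (0.032/0.070) × 340 = 155.4286
  x=5: (0.019/0.070) × 248 = 67.3143
  x=6: (0.011/0.070) × 261 = 41.0143
Sum = 560.0000 + 155.4286 + 67.3143 + 41.0143 = 823.7571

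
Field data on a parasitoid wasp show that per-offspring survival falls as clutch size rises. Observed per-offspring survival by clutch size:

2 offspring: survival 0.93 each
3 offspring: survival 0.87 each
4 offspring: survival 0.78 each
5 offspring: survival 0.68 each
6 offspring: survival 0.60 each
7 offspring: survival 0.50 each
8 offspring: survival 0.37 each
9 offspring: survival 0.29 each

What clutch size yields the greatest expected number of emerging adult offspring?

6

Expected emerging adult offspring = c × s(c):
  c=2: 2 × 0.93 = 1.860
  c=3: 3 × 0.87 = 2.610
  c=4: 4 × 0.78 = 3.120
  c=5: 5 × 0.68 = 3.400
  c=6: 6 × 0.60 = 3.600
  c=7: 7 × 0.50 = 3.500
  c=8: 8 × 0.37 = 2.960
  c=9: 9 × 0.29 = 2.610
Maximum at c = 6 (3.600 emerging adult offspring).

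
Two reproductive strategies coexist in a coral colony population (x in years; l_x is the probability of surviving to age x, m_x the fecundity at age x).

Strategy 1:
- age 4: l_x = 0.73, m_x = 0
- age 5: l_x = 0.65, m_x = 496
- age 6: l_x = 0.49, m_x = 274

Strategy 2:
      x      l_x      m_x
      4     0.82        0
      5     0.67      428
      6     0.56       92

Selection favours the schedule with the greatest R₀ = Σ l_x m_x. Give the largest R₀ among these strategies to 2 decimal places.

456.66

Strategy 1: R₀ = 0.73×0 + 0.65×496 + 0.49×274 = 456.6600
Strategy 2: R₀ = 0.82×0 + 0.67×428 + 0.56×92 = 338.2800
Highest R₀: strategy 1 with 456.6600.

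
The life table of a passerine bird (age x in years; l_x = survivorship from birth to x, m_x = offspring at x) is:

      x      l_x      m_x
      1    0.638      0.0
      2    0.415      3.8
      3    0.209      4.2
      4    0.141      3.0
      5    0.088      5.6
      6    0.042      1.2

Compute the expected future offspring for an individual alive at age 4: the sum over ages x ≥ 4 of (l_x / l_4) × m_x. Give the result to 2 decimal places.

6.85

l_4 = 0.141. Conditional survival from age 4 to x is l_x / l_4.
  x=4: (0.141/0.141) × 3.0 = 3.0000
  x=5: (0.088/0.141) × 5.6 = 3.4950
  x=6: (0.042/0.141) × 1.2 = 0.3574
Sum = 3.0000 + 3.4950 + 0.3574 = 6.8525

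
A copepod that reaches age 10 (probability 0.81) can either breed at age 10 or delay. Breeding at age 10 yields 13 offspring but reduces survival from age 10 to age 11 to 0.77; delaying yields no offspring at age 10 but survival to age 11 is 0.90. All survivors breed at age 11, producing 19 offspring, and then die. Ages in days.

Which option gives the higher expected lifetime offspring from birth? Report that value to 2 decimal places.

breed at age 10: R₀ = 0.81 × (13 + 0.77 × 19) = 0.81 × 27.6300 = 22.3803
delay to age 11: R₀ = 0.81 × (0.90 × 19) = 0.81 × 17.1000 = 13.8510
Higher: breed at age 10 (22.3803).

22.38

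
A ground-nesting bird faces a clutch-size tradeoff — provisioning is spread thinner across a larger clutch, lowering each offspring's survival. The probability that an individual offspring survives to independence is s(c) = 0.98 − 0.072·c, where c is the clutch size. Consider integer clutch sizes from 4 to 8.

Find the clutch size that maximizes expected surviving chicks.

7

Expected surviving chicks = c × s(c):
  c=4: 4 × 0.692 = 2.768
  c=5: 5 × 0.620 = 3.100
  c=6: 6 × 0.548 = 3.288
  c=7: 7 × 0.476 = 3.332
  c=8: 8 × 0.404 = 3.232
Maximum at c = 7 (3.332 surviving chicks).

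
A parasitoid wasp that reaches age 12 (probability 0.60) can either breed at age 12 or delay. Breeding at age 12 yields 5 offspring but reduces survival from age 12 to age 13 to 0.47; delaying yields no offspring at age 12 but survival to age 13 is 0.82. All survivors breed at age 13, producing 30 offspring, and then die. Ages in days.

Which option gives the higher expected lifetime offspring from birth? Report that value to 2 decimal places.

breed at age 12: R₀ = 0.60 × (5 + 0.47 × 30) = 0.60 × 19.1000 = 11.4600
delay to age 13: R₀ = 0.60 × (0.82 × 30) = 0.60 × 24.6000 = 14.7600
Higher: delay to age 13 (14.7600).

14.76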